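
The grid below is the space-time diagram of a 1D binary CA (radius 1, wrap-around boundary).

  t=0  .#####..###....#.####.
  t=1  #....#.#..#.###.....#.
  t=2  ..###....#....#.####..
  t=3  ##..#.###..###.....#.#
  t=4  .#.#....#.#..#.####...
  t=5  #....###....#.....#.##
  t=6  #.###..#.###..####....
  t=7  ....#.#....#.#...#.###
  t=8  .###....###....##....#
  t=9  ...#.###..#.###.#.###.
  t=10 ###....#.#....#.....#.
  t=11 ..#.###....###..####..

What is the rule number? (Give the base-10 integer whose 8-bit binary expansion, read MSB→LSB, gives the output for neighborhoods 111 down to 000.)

67

  nb ###: next=.  (t=0,i=2, bit7=0)
  nb ##.: next=#  (t=0,i=5, bit6=1)
  nb #.#: next=.  (t=0,i=16, bit5=0)
  nb #..: next=.  (t=0,i=6, bit4=0)
  nb .##: next=.  (t=0,i=1, bit3=0)
  nb .#.: next=.  (t=0,i=15, bit2=0)
  nb ..#: next=#  (t=0,i=0, bit1=1)
  nb ...: next=#  (t=0,i=12, bit0=1)
  bits 01000011 = 67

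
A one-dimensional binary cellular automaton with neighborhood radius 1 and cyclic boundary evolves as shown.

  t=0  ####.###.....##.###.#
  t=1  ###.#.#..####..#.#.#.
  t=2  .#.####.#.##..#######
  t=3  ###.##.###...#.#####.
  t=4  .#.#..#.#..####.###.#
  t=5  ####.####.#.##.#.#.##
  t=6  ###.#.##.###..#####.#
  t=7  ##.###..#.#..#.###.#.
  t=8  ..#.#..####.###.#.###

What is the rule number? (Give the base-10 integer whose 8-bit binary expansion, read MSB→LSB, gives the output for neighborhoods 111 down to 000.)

167

  nb ###: next=#  (t=0,i=0, bit7=1)
  nb ##.: next=.  (t=0,i=3, bit6=0)
  nb #.#: next=#  (t=0,i=4, bit5=1)
  nb #..: next=.  (t=0,i=8, bit4=0)
  nb .##: next=.  (t=0,i=5, bit3=0)
  nb .#.: next=#  (t=1,i=4, bit2=1)
  nb ..#: next=#  (t=0,i=12, bit1=1)
  nb ...: next=#  (t=0,i=9, bit0=1)
  bits 10100111 = 167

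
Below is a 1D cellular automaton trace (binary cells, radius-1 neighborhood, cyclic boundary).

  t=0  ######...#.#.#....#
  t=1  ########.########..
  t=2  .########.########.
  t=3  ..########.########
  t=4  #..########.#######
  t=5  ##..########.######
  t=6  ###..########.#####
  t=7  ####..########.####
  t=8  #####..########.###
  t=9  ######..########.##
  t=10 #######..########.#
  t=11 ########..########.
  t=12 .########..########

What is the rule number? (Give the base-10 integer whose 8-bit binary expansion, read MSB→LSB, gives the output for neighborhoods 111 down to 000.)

  nb ###: next=#  (t=0,i=0, bit7=1)
  nb ##.: next=#  (t=0,i=5, bit6=1)
  nb #.#: next=#  (t=0,i=10, bit5=1)
  nb #..: next=#  (t=0,i=6, bit4=1)
  nb .##: next=.  (t=0,i=18, bit3=0)
  nb .#.: next=#  (t=0,i=9, bit2=1)
  nb ..#: next=.  (t=0,i=8, bit1=0)
  nb ...: next=#  (t=0,i=7, bit0=1)
  bits 11110101 = 245

245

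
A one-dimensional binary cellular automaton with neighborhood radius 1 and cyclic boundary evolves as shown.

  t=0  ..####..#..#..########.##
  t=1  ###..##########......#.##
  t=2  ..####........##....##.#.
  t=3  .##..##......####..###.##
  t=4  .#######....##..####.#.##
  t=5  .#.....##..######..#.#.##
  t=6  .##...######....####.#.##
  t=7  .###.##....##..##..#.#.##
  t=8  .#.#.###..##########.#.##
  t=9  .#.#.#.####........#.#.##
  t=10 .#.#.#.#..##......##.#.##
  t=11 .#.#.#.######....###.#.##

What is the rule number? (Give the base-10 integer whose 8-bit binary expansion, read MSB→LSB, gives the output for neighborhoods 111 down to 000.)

94

  nb ###: next=.  (t=0,i=3, bit7=0)
  nb ##.: next=#  (t=0,i=5, bit6=1)
  nb #.#: next=.  (t=0,i=22, bit5=0)
  nb #..: next=#  (t=0,i=0, bit4=1)
  nb .##: next=#  (t=0,i=2, bit3=1)
  nb .#.: next=#  (t=0,i=8, bit2=1)
  nb ..#: next=#  (t=0,i=1, bit1=1)
  nb ...: next=.  (t=1,i=16, bit0=0)
  bits 01011110 = 94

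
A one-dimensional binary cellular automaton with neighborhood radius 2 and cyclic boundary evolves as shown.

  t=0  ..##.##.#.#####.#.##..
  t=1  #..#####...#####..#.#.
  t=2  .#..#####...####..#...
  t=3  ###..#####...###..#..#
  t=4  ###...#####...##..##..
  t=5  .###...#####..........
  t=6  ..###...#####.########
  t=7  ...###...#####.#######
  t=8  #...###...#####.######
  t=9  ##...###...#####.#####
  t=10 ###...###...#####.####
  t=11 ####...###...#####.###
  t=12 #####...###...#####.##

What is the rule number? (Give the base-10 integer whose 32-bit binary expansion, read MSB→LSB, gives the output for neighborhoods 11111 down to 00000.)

4248887863

  ##### -> #   bit 31 = 1  t=0,i=12
  ####. -> #   bit 30 = 1  t=0,i=13
  ###.# -> #   bit 29 = 1  t=0,i=14
  ###.. -> #   bit 28 = 1  t=1,i=7
  ##.## -> #   bit 27 = 1  t=0,i=4
  ##.#. -> #   bit 26 = 1  t=0,i=7
  ##..# -> .   bit 25 = 0  t=1,i=16
  ##... -> #   bit 24 = 1  t=0,i=20
  #.### -> .   bit 23 = 0  t=0,i=10
  #.##. -> #   bit 22 = 1  t=0,i=5
  #.#.# -> .   bit 21 = 0  t=0,i=8
  #.#.. -> .   bit 20 = 0  t=1,i=0
  #..## -> .   bit 19 = 0  t=1,i=2
  #..#. -> .   bit 18 = 0  t=1,i=17
  #...# -> .   bit 17 = 0  t=1,i=9
  #.... -> .   bit 16 = 0  t=0,i=21
  .#### -> #   bit 15 = 1  t=0,i=11
  .###. -> #   bit 14 = 1  t=3,i=14
  .##.# -> #   bit 13 = 1  t=0,i=3
  .##.. -> .   bit 12 = 0  t=0,i=19
  .#.## -> .   bit 11 = 0  t=0,i=9
  .#.#. -> .   bit 10 = 0  t=1,i=19
  .#..# -> #   bit 9 = 1  t=1,i=1
  .#... -> .   bit 8 = 0  t=2,i=19
  ..### -> .   bit 7 = 0  t=1,i=3
  ..##. -> .   bit 6 = 0  t=0,i=2
  ..#.# -> #   bit 5 = 1  t=1,i=18
  ..#.. -> #   bit 4 = 1  t=2,i=1
  ...## -> .   bit 3 = 0  t=0,i=1
  ...#. -> #   bit 2 = 1  t=2,i=0
  ....# -> #   bit 1 = 1  t=0,i=0
  ..... -> #   bit 0 = 1  t=5,i=14
  bits 11111101010000001110001000110111 = 4248887863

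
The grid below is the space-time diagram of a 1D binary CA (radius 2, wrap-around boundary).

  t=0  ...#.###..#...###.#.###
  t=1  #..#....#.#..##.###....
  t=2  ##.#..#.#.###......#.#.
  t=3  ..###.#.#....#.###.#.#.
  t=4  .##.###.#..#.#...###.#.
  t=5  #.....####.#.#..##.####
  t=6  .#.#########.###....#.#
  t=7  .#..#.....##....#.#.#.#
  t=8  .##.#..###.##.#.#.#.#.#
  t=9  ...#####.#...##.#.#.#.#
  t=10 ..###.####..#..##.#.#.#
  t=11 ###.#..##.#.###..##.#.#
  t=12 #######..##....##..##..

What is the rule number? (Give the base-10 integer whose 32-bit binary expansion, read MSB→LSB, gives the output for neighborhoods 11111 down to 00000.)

  [31] ##### => .  t=5,i=21
  [30] ####. => #  t=5,i=8
  [29] ###.# => #  t=0,i=16
  [28] ###.. => .  t=0,i=7
  [27] ##.## => .  t=1,i=15
  [26] ##.#. => #  t=0,i=17
  [25] ##..# => #  t=0,i=8
  [24] ##... => #  t=0,i=0
  [23] #.### => .  t=0,i=5
  [22] #.##. => .  t=2,i=0
  [21] #.#.# => #  t=0,i=18
  [20] #.#.. => #  t=1,i=10
  [19] #..## => #  t=1,i=12
  [18] #..#. => .  t=0,i=9
  [17] #...# => .  t=0,i=1
  [16] #.... => .  t=1,i=5
  [15] .#### => #  t=5,i=7
  [14] .###. => .  t=0,i=6
  [13] .##.# => .  t=1,i=14
  [12] .##.. => #  t=7,i=11
  [11] .#.## => .  t=0,i=4
  [10] .#.#. => .  t=1,i=9
  [9] .#..# => #  t=1,i=1
  [8] .#... => .  t=0,i=11
  [7] ..### => #  t=0,i=14
  [6] ..##. => .  t=1,i=13
  [5] ..#.# => #  t=0,i=3
  [4] ..#.. => #  t=0,i=10
  [3] ...## => #  t=0,i=13
  [2] ...#. => .  t=0,i=2
  [1] ....# => #  t=1,i=6
  [0] ..... => #  t=2,i=15
  bits 01100111001110001001001010111011 = 1731760827

1731760827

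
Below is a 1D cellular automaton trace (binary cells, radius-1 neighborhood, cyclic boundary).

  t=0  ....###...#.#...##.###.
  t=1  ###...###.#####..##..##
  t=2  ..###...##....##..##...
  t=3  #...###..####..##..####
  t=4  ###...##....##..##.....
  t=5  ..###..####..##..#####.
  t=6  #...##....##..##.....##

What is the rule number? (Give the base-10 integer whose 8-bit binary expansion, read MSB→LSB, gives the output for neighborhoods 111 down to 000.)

  ###|.  b7=0 t=0,i=5
  ##.|#  b6=1 t=0,i=6
  #.#|#  b5=1 t=0,i=11
  #..|#  b4=1 t=0,i=7
  .##|.  b3=0 t=0,i=4
  .#.|#  b2=1 t=0,i=10
  ..#|.  b1=0 t=0,i=3
  ...|#  b0=1 t=0,i=0
  bits 01110101 = 117

117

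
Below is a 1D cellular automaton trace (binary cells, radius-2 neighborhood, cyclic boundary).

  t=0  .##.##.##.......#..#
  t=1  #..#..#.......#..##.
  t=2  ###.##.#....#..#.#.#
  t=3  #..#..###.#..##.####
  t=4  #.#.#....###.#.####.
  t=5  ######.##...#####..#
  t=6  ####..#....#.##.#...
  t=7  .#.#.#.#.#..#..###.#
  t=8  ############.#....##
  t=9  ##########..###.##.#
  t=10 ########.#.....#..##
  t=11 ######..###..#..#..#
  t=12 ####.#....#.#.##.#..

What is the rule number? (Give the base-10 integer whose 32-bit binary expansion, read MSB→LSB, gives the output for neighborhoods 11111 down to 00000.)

2629078858

  #####|#  b31=1 t=3,i=18
  ####.|.  b30=0 t=2,i=1
  ###.#|.  b29=0 t=2,i=2
  ###..|#  b28=1 t=3,i=0
  ##.##|#  b27=1 t=0,i=3
  ##.#.|#  b26=1 t=1,i=19
  ##..#|.  b25=0 t=3,i=1
  ##...|.  b24=0 t=0,i=9
  #.###|#  b23=1 t=2,i=19
  #.##.|.  b22=0 t=0,i=1
  #.#.#|#  b21=1 t=2,i=17
  #.#..|#  b20=1 t=1,i=0
  #..##|.  b19=0 t=1,i=16
  #..#.|#  b18=1 t=0,i=18
  #...#|.  b17=0 t=5,i=10
  #....|.  b16=0 t=0,i=10
  .####|#  b15=1 t=2,i=0
  .###.|.  b14=0 t=3,i=7
  .##.#|.  b13=0 t=0,i=2
  .##..|.  b12=0 t=0,i=8
  .#.##|#  b11=1 t=0,i=0
  .#.#.|#  b10=1 t=2,i=16
  .#..#|#  b9=1 t=0,i=17
  .#...|#  b8=1 t=1,i=7
  ..###|.  b7=0 t=3,i=6
  ..##.|#  b6=1 t=1,i=17
  ..#.#|.  b5=0 t=0,i=19
  ..#..|.  b4=0 t=0,i=16
  ...##|#  b3=1 t=4,i=8
  ...#.|.  b2=0 t=0,i=15
  ....#|#  b1=1 t=0,i=14
  .....|.  b0=0 t=0,i=11
  bits 10011100101101001000111101001010 = 2629078858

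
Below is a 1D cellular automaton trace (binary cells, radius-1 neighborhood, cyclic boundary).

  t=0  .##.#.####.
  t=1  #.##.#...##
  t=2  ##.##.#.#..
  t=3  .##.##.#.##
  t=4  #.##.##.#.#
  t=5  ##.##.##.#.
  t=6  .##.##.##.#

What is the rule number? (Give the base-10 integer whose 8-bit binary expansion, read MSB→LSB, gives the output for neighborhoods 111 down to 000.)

114

  nb ###: next=.  (t=0,i=7, bit7=0)
  nb ##.: next=#  (t=0,i=2, bit6=1)
  nb #.#: next=#  (t=0,i=3, bit5=1)
  nb #..: next=#  (t=0,i=10, bit4=1)
  nb .##: next=.  (t=0,i=1, bit3=0)
  nb .#.: next=.  (t=0,i=4, bit2=0)
  nb ..#: next=#  (t=0,i=0, bit1=1)
  nb ...: next=.  (t=1,i=7, bit0=0)
  bits 01110010 = 114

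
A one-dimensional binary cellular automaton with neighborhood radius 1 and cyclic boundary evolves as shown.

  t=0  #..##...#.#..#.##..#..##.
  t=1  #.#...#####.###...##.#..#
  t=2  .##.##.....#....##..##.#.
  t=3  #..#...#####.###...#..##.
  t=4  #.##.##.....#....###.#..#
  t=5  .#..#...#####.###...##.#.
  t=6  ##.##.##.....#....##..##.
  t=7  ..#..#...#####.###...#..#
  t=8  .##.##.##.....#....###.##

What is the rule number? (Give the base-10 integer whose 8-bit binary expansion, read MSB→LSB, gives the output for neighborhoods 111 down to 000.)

39

  nb ###: next=.  (t=1,i=7, bit7=0)
  nb ##.: next=.  (t=0,i=4, bit6=0)
  nb #.#: next=#  (t=0,i=9, bit5=1)
  nb #..: next=.  (t=0,i=1, bit4=0)
  nb .##: next=.  (t=0,i=3, bit3=0)
  nb .#.: next=#  (t=0,i=0, bit2=1)
  nb ..#: next=#  (t=0,i=2, bit1=1)
  nb ...: next=#  (t=0,i=6, bit0=1)
  bits 00100111 = 39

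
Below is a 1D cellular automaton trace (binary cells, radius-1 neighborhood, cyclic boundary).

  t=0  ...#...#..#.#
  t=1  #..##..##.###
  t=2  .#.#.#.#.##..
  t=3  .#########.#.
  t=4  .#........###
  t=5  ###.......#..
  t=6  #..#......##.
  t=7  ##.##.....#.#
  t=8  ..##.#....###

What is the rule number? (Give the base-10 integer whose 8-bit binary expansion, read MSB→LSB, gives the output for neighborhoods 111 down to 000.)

60

  [7] ### => .  t=1,i=11
  [6] ##. => .  t=1,i=0
  [5] #.# => #  t=0,i=11
  [4] #.. => #  t=0,i=0
  [3] .## => #  t=1,i=3
  [2] .#. => #  t=0,i=3
  [1] ..# => .  t=0,i=2
  [0] ... => .  t=0,i=1
  bits 00111100 = 60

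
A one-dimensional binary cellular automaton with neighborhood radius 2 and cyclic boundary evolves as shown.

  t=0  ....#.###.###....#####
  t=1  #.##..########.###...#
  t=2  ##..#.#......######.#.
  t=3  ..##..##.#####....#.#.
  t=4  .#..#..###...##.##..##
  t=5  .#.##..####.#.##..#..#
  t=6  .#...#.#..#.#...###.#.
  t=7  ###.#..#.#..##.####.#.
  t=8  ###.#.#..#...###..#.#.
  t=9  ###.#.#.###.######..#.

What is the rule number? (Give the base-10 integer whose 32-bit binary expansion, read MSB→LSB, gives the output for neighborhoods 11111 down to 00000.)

  #####|.  b31=0 t=0,i=19
  ####.|.  b30=0 t=0,i=20
  ###.#|#  b29=1 t=0,i=8
  ###..|#  b28=1 t=0,i=12
  ##.##|#  b27=1 t=0,i=9
  ##.#.|.  b26=0 t=2,i=19
  ##..#|#  b25=1 t=1,i=4
  ##...|#  b24=1 t=0,i=0
  #.###|#  b23=1 t=0,i=6
  #.##.|.  b22=0 t=1,i=2
  #.#.#|#  b21=1 t=2,i=20
  #.#..|#  b20=1 t=2,i=6
  #..##|.  b19=0 t=1,i=5
  #..#.|#  b18=1 t=2,i=3
  #...#|.  b17=0 t=1,i=19
  #....|.  b16=0 t=0,i=1
  .####|.  b15=0 t=0,i=18
  .###.|#  b14=1 t=0,i=7
  .##.#|#  b13=1 t=1,i=0
  .##..|.  b12=0 t=1,i=3
  .#.##|.  b11=0 t=0,i=5
  .#.#.|.  b10=0 t=2,i=5
  .#..#|.  b9=0 t=4,i=2
  .#...|#  b8=1 t=2,i=7
  ..###|#  b7=1 t=0,i=17
  ..##.|.  b6=0 t=1,i=21
  ..#.#|.  b5=0 t=0,i=4
  ..#..|#  b4=1 t=4,i=4
  ...##|#  b3=1 t=0,i=16
  ...#.|#  b2=1 t=0,i=3
  ....#|#  b1=1 t=0,i=2
  .....|#  b0=1 t=2,i=9
  bits 00111011101101000110000110011111 = 1001677215

1001677215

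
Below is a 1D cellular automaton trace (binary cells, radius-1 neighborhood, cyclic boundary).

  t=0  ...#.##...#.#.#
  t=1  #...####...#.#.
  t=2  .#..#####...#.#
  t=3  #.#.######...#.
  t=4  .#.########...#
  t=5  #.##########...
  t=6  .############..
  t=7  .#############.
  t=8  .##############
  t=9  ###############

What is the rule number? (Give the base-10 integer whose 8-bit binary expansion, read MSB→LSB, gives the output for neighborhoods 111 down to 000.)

  ### -> #   bit 7 = 1  t=1,i=5
  ##. -> #   bit 6 = 1  t=0,i=6
  #.# -> #   bit 5 = 1  t=0,i=4
  #.. -> #   bit 4 = 1  t=0,i=0
  .## -> #   bit 3 = 1  t=0,i=5
  .#. -> .   bit 2 = 0  t=0,i=3
  ..# -> .   bit 1 = 0  t=0,i=2
  ... -> .   bit 0 = 0  t=0,i=1
  bits 11111000 = 248

248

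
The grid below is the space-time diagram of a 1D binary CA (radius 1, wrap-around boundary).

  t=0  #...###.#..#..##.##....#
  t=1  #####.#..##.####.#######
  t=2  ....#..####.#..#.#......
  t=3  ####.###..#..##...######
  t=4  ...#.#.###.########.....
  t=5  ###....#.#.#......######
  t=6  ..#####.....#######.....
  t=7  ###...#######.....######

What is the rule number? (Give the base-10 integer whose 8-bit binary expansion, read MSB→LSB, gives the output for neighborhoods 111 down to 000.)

  [7] ### => .  t=0,i=5
  [6] ##. => #  t=0,i=0
  [5] #.# => .  t=0,i=7
  [4] #.. => #  t=0,i=1
  [3] .## => #  t=0,i=4
  [2] .#. => .  t=0,i=8
  [1] ..# => #  t=0,i=3
  [0] ... => #  t=0,i=2
  bits 01011011 = 91

91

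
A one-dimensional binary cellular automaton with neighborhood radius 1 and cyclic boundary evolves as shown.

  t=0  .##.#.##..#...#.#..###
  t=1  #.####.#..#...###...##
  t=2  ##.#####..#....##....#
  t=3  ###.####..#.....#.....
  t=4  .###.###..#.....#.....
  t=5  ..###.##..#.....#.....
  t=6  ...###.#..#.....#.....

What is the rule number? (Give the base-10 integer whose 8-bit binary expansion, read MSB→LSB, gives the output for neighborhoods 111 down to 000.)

228

  nb ###: next=#  (t=0,i=20, bit7=1)
  nb ##.: next=#  (t=0,i=2, bit6=1)
  nb #.#: next=#  (t=0,i=0, bit5=1)
  nb #..: next=.  (t=0,i=8, bit4=0)
  nb .##: next=.  (t=0,i=1, bit3=0)
  nb .#.: next=#  (t=0,i=4, bit2=1)
  nb ..#: next=.  (t=0,i=9, bit1=0)
  nb ...: next=.  (t=0,i=12, bit0=0)
  bits 11100100 = 228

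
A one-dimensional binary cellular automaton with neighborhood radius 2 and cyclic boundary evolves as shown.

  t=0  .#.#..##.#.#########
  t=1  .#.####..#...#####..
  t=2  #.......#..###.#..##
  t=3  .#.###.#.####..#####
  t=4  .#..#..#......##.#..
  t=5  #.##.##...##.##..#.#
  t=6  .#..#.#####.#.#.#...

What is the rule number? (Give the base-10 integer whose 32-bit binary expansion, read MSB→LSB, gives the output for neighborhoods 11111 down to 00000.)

  nb #####: next=#  (t=0,i=13, bit31=1)
  nb ####.: next=.  (t=0,i=18, bit30=0)
  nb ###.#: next=.  (t=0,i=19, bit29=0)
  nb ###..: next=.  (t=1,i=6, bit28=0)
  nb ##.##: next=#  (t=5,i=1, bit27=1)
  nb ##.#.: next=.  (t=0,i=0, bit26=0)
  nb ##..#: next=.  (t=1,i=7, bit25=0)
  nb ##...: next=#  (t=1,i=18, bit24=1)
  nb #.###: next=.  (t=0,i=11, bit23=0)
  nb #.##.: next=.  (t=5,i=2, bit22=0)
  nb #.#.#: next=#  (t=0,i=1, bit21=1)
  nb #.#..: next=#  (t=0,i=3, bit20=1)
  nb #..##: next=#  (t=0,i=5, bit19=1)
  nb #..#.: next=#  (t=1,i=8, bit18=1)
  nb #...#: next=#  (t=1,i=11, bit17=1)
  nb #....: next=.  (t=2,i=2, bit16=0)
  nb .####: next=.  (t=0,i=12, bit15=0)
  nb .###.: next=#  (t=2,i=12, bit14=1)
  nb .##.#: next=.  (t=0,i=7, bit13=0)
  nb .##..: next=#  (t=5,i=6, bit12=1)
  nb .#.##: next=.  (t=0,i=10, bit11=0)
  nb .#.#.: next=.  (t=0,i=2, bit10=0)
  nb .#..#: next=#  (t=0,i=4, bit9=1)
  nb .#...: next=.  (t=1,i=10, bit8=0)
  nb ..###: next=#  (t=1,i=13, bit7=1)
  nb ..##.: next=#  (t=0,i=6, bit6=1)
  nb ..#.#: next=.  (t=1,i=1, bit5=0)
  nb ..#..: next=.  (t=1,i=9, bit4=0)
  nb ...##: next=#  (t=1,i=12, bit3=1)
  nb ...#.: next=#  (t=1,i=0, bit2=1)
  nb ....#: next=.  (t=2,i=6, bit1=0)
  nb .....: next=#  (t=2,i=3, bit0=1)
  bits 10001001001111100101001011001101 = 2302563021

2302563021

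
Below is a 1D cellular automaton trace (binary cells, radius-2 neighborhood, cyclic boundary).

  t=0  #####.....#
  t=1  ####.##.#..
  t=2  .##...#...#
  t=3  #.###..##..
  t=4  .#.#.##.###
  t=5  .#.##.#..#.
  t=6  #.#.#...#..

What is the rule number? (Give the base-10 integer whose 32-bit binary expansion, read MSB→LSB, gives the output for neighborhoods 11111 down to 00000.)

  ##### -> #   bit 31 = 1  t=0,i=1
  ####. -> #   bit 30 = 1  t=0,i=3
  ###.# -> .   bit 29 = 0  t=1,i=3
  ###.. -> .   bit 28 = 0  t=0,i=4
  ##.## -> .   bit 27 = 0  t=1,i=4
  ##.#. -> .   bit 26 = 0  t=1,i=7
  ##..# -> #   bit 25 = 1  t=3,i=5
  ##... -> #   bit 24 = 1  t=0,i=5
  #.### -> .   bit 23 = 0  t=3,i=2
  #.##. -> .   bit 22 = 0  t=1,i=5
  #.#.# -> #   bit 21 = 1  t=4,i=1
  #.#.. -> .   bit 20 = 0  t=1,i=8
  #..## -> #   bit 19 = 1  t=1,i=10
  #..#. -> #   bit 18 = 1  t=3,i=10
  #...# -> #   bit 17 = 1  t=2,i=4
  #.... -> #   bit 16 = 1  t=0,i=6
  .#### -> #   bit 15 = 1  t=0,i=0
  .###. -> #   bit 14 = 1  t=3,i=3
  .##.# -> #   bit 13 = 1  t=1,i=6
  .##.. -> #   bit 12 = 1  t=2,i=2
  .#.## -> #   bit 11 = 1  t=2,i=0
  .#.#. -> .   bit 10 = 0  t=4,i=2
  .#..# -> .   bit 9 = 0  t=1,i=9
  .#... -> #   bit 8 = 1  t=2,i=7
  ..### -> .   bit 7 = 0  t=0,i=10
  ..##. -> .   bit 6 = 0  t=3,i=7
  ..#.# -> .   bit 5 = 0  t=2,i=10
  ..#.. -> .   bit 4 = 0  t=2,i=6
  ...## -> .   bit 3 = 0  t=0,i=9
  ...#. -> .   bit 2 = 0  t=2,i=5
  ....# -> #   bit 1 = 1  t=0,i=8
  ..... -> .   bit 0 = 0  t=0,i=7
  bits 11000011001011111111100100000010 = 3274701058

3274701058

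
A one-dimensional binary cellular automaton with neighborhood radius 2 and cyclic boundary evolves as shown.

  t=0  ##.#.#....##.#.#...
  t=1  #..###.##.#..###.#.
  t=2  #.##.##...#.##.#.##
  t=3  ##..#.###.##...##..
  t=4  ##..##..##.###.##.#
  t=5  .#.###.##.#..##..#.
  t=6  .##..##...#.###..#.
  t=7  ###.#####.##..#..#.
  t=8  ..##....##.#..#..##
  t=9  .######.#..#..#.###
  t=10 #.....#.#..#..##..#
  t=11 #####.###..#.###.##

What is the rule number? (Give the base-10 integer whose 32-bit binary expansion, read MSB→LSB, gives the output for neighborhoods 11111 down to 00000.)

960175347

  [31] ##### => .  t=7,i=6
  [30] ####. => .  t=7,i=7
  [29] ###.# => #  t=1,i=5
  [28] ###.. => #  t=4,i=1
  [27] ##.## => #  t=1,i=6
  [26] ##.#. => .  t=0,i=2
  [25] ##..# => .  t=3,i=2
  [24] ##... => #  t=2,i=7
  [23] #.### => .  t=2,i=17
  [22] #.##. => .  t=1,i=7
  [21] #.#.# => #  t=0,i=3
  [20] #.#.. => #  t=0,i=5
  [19] #..## => #  t=1,i=2
  [18] #..#. => .  t=3,i=3
  [17] #...# => #  t=0,i=17
  [16] #.... => #  t=0,i=7
  [15] .#### => .  t=7,i=5
  [14] .###. => .  t=1,i=4
  [13] .##.# => .  t=0,i=1
  [12] .##.. => #  t=2,i=6
  [11] .#.## => #  t=2,i=11
  [10] .#.#. => #  t=0,i=4
  [9] .#..# => .  t=1,i=1
  [8] .#... => .  t=0,i=6
  [7] ..### => #  t=1,i=3
  [6] ..##. => #  t=0,i=0
  [5] ..#.# => #  t=2,i=10
  [4] ..#.. => #  t=5,i=17
  [3] ...## => .  t=0,i=9
  [2] ...#. => .  t=2,i=9
  [1] ....# => #  t=0,i=8
  [0] ..... => #  t=10,i=3
  bits 00111001001110110001110011110011 = 960175347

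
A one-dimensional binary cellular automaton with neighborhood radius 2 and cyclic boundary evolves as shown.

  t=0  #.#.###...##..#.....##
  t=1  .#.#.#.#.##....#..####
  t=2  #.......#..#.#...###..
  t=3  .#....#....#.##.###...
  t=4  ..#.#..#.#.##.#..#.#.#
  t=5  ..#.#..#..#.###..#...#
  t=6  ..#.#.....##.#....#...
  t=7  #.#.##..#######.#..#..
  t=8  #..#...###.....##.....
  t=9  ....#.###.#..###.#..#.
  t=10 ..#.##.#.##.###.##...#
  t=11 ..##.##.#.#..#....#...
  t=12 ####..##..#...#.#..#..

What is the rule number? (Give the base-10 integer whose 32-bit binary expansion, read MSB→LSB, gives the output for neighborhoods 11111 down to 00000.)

  [31] ##### => .  t=7,i=10
  [30] ####. => .  t=1,i=20
  [29] ###.# => .  t=0,i=0
  [28] ###.. => .  t=0,i=6
  [27] ##.## => .  t=3,i=15
  [26] ##.#. => #  t=0,i=1
  [25] ##..# => .  t=0,i=12
  [24] ##... => #  t=0,i=7
  [23] #.### => .  t=0,i=4
  [22] #.##. => .  t=1,i=9
  [21] #.#.# => .  t=0,i=2
  [20] #.#.. => #  t=2,i=13
  [19] #..## => #  t=1,i=17
  [18] #..#. => .  t=0,i=13
  [17] #...# => .  t=0,i=8
  [16] #.... => .  t=0,i=16
  [15] .#### => #  t=1,i=19
  [14] .###. => #  t=0,i=5
  [13] .##.# => #  t=3,i=14
  [12] .##.. => .  t=0,i=11
  [11] .#.## => #  t=0,i=3
  [10] .#.#. => .  t=1,i=2
  [9] .#..# => .  t=1,i=16
  [8] .#... => #  t=0,i=15
  [7] ..### => #  t=0,i=20
  [6] ..##. => #  t=0,i=10
  [5] ..#.# => #  t=2,i=11
  [4] ..#.. => .  t=0,i=14
  [3] ...## => #  t=0,i=9
  [2] ...#. => .  t=1,i=14
  [1] ....# => #  t=0,i=18
  [0] ..... => .  t=0,i=17
  bits 00000101000110001110100111101010 = 85518826

85518826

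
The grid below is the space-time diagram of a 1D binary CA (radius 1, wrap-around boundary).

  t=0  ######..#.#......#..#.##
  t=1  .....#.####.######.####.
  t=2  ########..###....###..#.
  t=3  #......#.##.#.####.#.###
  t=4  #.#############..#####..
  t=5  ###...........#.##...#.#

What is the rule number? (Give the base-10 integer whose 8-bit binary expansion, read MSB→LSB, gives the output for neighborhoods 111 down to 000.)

111

  ### -> .   bit 7 = 0  t=0,i=0
  ##. -> #   bit 6 = 1  t=0,i=5
  #.# -> #   bit 5 = 1  t=0,i=9
  #.. -> .   bit 4 = 0  t=0,i=6
  .## -> #   bit 3 = 1  t=0,i=22
  .#. -> #   bit 2 = 1  t=0,i=8
  ..# -> #   bit 1 = 1  t=0,i=7
  ... -> #   bit 0 = 1  t=0,i=12
  bits 01101111 = 111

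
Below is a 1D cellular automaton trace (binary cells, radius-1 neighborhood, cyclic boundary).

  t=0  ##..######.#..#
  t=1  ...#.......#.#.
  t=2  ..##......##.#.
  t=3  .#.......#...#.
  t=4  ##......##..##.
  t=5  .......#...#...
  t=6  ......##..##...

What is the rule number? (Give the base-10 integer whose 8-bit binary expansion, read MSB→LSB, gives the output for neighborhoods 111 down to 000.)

  nb ###: next=.  (t=0,i=0, bit7=0)
  nb ##.: next=.  (t=0,i=1, bit6=0)
  nb #.#: next=.  (t=0,i=10, bit5=0)
  nb #..: next=.  (t=0,i=2, bit4=0)
  nb .##: next=.  (t=0,i=4, bit3=0)
  nb .#.: next=#  (t=0,i=11, bit2=1)
  nb ..#: next=#  (t=0,i=3, bit1=1)
  nb ...: next=.  (t=1,i=0, bit0=0)
  bits 00000110 = 6

6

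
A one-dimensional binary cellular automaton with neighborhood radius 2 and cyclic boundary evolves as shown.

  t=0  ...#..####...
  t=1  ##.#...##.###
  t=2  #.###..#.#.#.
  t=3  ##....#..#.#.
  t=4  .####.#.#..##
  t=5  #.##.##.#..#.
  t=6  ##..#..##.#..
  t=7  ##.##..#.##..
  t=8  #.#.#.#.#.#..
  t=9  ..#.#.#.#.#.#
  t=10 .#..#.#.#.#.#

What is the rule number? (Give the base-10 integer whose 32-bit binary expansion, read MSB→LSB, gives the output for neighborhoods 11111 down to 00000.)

  #####|.  b31=0 t=1,i=12
  ####.|#  b30=1 t=0,i=8
  ###.#|.  b29=0 t=1,i=1
  ###..|.  b28=0 t=0,i=9
  ##.##|#  b27=1 t=1,i=9
  ##.#.|#  b26=1 t=1,i=2
  ##..#|.  b25=0 t=2,i=5
  ##...|#  b24=1 t=0,i=10
  #.###|.  b23=0 t=1,i=10
  #.##.|.  b22=0 t=3,i=0
  #.#.#|#  b21=1 t=2,i=0
  #.#..|#  b20=1 t=1,i=3
  #..##|.  b19=0 t=0,i=5
  #..#.|#  b18=1 t=2,i=6
  #...#|.  b17=0 t=1,i=5
  #....|#  b16=1 t=0,i=11
  .####|#  b15=1 t=0,i=7
  .###.|.  b14=0 t=2,i=3
  .##.#|.  b13=0 t=1,i=8
  .##..|#  b12=1 t=3,i=1
  .#.##|#  b11=1 t=2,i=1
  .#.#.|.  b10=0 t=2,i=8
  .#..#|.  b9=0 t=0,i=4
  .#...|#  b8=1 t=1,i=4
  ..###|.  b7=0 t=0,i=6
  ..##.|#  b6=1 t=1,i=7
  ..#.#|.  b5=0 t=2,i=7
  ..#..|#  b4=1 t=0,i=3
  ...##|.  b3=0 t=1,i=6
  ...#.|.  b2=0 t=0,i=2
  ....#|#  b1=1 t=0,i=1
  .....|#  b0=1 t=0,i=0
  bits 01001101001101011001100101010011 = 1295358291

1295358291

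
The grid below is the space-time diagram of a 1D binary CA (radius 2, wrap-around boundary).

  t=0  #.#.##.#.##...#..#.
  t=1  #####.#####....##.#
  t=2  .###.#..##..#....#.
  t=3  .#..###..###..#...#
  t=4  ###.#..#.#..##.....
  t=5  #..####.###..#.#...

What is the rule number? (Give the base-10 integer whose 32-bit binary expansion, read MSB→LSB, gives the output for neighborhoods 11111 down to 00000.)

3463782016

  [31] ##### => #  t=1,i=1
  [30] ####. => #  t=1,i=3
  [29] ###.# => .  t=1,i=4
  [28] ###.. => .  t=1,i=10
  [27] ##.## => #  t=1,i=5
  [26] ##.#. => #  t=0,i=6
  [25] ##..# => #  t=2,i=10
  [24] ##... => .  t=0,i=11
  [23] #.### => .  t=1,i=6
  [22] #.##. => #  t=0,i=4
  [21] #.#.# => #  t=0,i=0
  [20] #.#.. => #  t=2,i=5
  [19] #..## => .  t=2,i=0
  [18] #..#. => #  t=0,i=16
  [17] #...# => .  t=0,i=12
  [16] #.... => #  t=1,i=12
  [15] .#### => .  t=1,i=0
  [14] .###. => .  t=2,i=2
  [13] .##.# => .  t=0,i=5
  [12] .##.. => #  t=0,i=10
  [11] .#.## => #  t=0,i=3
  [10] .#.#. => #  t=0,i=1
  [9] .#..# => #  t=0,i=15
  [8] .#... => .  t=2,i=13
  [7] ..### => #  t=2,i=1
  [6] ..##. => .  t=1,i=15
  [5] ..#.# => .  t=0,i=17
  [4] ..#.. => .  t=0,i=14
  [3] ...## => .  t=1,i=14
  [2] ...#. => .  t=0,i=13
  [1] ....# => .  t=1,i=13
  [0] ..... => .  t=4,i=16
  bits 11001110011101010001111010000000 = 3463782016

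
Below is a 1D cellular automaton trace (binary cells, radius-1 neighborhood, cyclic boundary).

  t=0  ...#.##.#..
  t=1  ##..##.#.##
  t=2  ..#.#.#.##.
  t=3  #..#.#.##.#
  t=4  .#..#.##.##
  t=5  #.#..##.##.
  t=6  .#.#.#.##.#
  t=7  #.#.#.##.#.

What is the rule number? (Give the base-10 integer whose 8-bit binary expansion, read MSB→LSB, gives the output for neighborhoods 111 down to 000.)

  ###|.  b7=0 t=1,i=0
  ##.|.  b6=0 t=0,i=6
  #.#|#  b5=1 t=0,i=4
  #..|#  b4=1 t=0,i=9
  .##|#  b3=1 t=0,i=5
  .#.|.  b2=0 t=0,i=3
  ..#|.  b1=0 t=0,i=2
  ...|#  b0=1 t=0,i=0
  bits 00111001 = 57

57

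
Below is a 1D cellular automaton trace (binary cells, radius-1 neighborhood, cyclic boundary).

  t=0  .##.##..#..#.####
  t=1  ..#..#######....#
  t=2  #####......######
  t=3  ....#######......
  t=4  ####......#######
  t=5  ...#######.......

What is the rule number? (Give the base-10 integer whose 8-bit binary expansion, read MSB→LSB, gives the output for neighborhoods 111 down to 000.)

  [7] ### => .  t=0,i=14
  [6] ##. => #  t=0,i=2
  [5] #.# => .  t=0,i=0
  [4] #.. => #  t=0,i=6
  [3] .## => .  t=0,i=1
  [2] .#. => #  t=0,i=8
  [1] ..# => #  t=0,i=7
  [0] ... => #  t=1,i=13
  bits 01010111 = 87

87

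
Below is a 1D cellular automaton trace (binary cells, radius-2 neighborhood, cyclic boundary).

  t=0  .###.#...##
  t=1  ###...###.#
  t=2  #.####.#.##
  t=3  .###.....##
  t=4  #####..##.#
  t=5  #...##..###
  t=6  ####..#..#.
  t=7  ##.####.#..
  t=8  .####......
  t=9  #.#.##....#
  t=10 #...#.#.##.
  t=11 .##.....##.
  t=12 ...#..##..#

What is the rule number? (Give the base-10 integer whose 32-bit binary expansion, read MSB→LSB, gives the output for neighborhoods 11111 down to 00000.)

  #####|.  b31=0 t=4,i=1
  ####.|.  b30=0 t=1,i=1
  ###.#|.  b29=0 t=0,i=3
  ###..|#  b28=1 t=1,i=2
  ##.##|#  b27=1 t=0,i=0
  ##.#.|.  b26=0 t=0,i=4
  ##..#|#  b25=1 t=4,i=5
  ##...|#  b24=1 t=1,i=3
  #.###|#  b23=1 t=0,i=1
  #.##.|#  b22=1 t=9,i=4
  #.#.#|.  b21=0 t=2,i=7
  #.#..|.  b20=0 t=0,i=5
  #..##|.  b19=0 t=4,i=6
  #..#.|#  b18=1 t=6,i=5
  #...#|#  b17=1 t=0,i=7
  #....|.  b16=0 t=3,i=5
  .####|#  b15=1 t=1,i=0
  .###.|#  b14=1 t=0,i=2
  .##.#|#  b13=1 t=0,i=10
  .##..|.  b12=0 t=5,i=5
  .#.##|.  b11=0 t=2,i=8
  .#.#.|.  b10=0 t=10,i=5
  .#..#|.  b9=0 t=6,i=7
  .#...|#  b8=1 t=0,i=6
  ..###|.  b7=0 t=1,i=6
  ..##.|.  b6=0 t=0,i=9
  ..#.#|.  b5=0 t=6,i=9
  ..#..|#  b4=1 t=6,i=6
  ...##|#  b3=1 t=0,i=8
  ...#.|.  b2=0 t=10,i=3
  ....#|#  b1=1 t=3,i=7
  .....|.  b0=0 t=3,i=6
  bits 00011011110001101110000100011010 = 466018586

466018586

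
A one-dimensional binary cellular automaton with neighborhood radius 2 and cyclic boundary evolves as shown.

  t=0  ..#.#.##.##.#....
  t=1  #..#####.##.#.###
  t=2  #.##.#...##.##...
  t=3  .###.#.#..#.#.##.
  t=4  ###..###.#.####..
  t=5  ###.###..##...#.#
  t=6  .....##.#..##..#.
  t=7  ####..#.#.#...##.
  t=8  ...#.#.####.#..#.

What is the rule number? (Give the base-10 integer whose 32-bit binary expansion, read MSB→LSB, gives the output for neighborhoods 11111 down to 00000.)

2441047187

  ##### -> #   bit 31 = 1  t=1,i=5
  ####. -> .   bit 30 = 0  t=1,i=6
  ###.# -> .   bit 29 = 0  t=1,i=7
  ###.. -> #   bit 28 = 1  t=1,i=0
  ##.## -> .   bit 27 = 0  t=0,i=8
  ##.#. -> .   bit 26 = 0  t=0,i=11
  ##..# -> .   bit 25 = 0  t=1,i=1
  ##... -> #   bit 24 = 1  t=2,i=14
  #.### -> .   bit 23 = 0  t=1,i=14
  #.##. -> #   bit 22 = 1  t=0,i=6
  #.#.# -> #   bit 21 = 1  t=0,i=4
  #.#.. -> #   bit 20 = 1  t=0,i=12
  #..## -> #   bit 19 = 1  t=1,i=2
  #..#. -> #   bit 18 = 1  t=3,i=9
  #...# -> #   bit 17 = 1  t=2,i=7
  #.... -> #   bit 16 = 1  t=0,i=14
  .#### -> .   bit 15 = 0  t=1,i=4
  .###. -> #   bit 14 = 1  t=3,i=2
  .##.# -> #   bit 13 = 1  t=0,i=7
  .##.. -> .   bit 12 = 0  t=2,i=13
  .#.## -> #   bit 11 = 1  t=0,i=5
  .#.#. -> #   bit 10 = 1  t=0,i=3
  .#..# -> .   bit 9 = 0  t=3,i=8
  .#... -> .   bit 8 = 0  t=0,i=13
  ..### -> #   bit 7 = 1  t=1,i=3
  ..##. -> .   bit 6 = 0  t=2,i=9
  ..#.# -> .   bit 5 = 0  t=0,i=2
  ..#.. -> #   bit 4 = 1  t=6,i=15
  ...## -> .   bit 3 = 0  t=2,i=8
  ...#. -> .   bit 2 = 0  t=0,i=1
  ....# -> #   bit 1 = 1  t=0,i=0
  ..... -> #   bit 0 = 1  t=0,i=15
  bits 10010001011111110110110010010011 = 2441047187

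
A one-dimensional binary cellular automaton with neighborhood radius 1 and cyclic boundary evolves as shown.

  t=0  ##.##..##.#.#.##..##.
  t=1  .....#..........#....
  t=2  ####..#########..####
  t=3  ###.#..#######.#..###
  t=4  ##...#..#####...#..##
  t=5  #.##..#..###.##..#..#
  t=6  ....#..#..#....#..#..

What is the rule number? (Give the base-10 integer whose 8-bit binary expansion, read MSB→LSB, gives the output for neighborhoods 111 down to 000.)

  ### -> #   bit 7 = 1  t=2,i=0
  ##. -> .   bit 6 = 0  t=0,i=1
  #.# -> .   bit 5 = 0  t=0,i=2
  #.. -> #   bit 4 = 1  t=0,i=5
  .## -> .   bit 3 = 0  t=0,i=0
  .#. -> .   bit 2 = 0  t=0,i=10
  ..# -> .   bit 1 = 0  t=0,i=6
  ... -> #   bit 0 = 1  t=1,i=0
  bits 10010001 = 145

145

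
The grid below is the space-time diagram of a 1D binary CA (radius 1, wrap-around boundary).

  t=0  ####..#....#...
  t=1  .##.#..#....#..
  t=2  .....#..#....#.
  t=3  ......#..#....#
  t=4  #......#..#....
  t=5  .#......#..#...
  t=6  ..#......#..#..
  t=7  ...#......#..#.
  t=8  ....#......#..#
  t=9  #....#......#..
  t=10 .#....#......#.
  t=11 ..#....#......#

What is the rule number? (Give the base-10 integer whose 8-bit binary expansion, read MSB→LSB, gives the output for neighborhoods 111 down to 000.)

144

  ###|#  b7=1 t=0,i=1
  ##.|.  b6=0 t=0,i=3
  #.#|.  b5=0 t=1,i=3
  #..|#  b4=1 t=0,i=4
  .##|.  b3=0 t=0,i=0
  .#.|.  b2=0 t=0,i=6
  ..#|.  b1=0 t=0,i=5
  ...|.  b0=0 t=0,i=8
  bits 10010000 = 144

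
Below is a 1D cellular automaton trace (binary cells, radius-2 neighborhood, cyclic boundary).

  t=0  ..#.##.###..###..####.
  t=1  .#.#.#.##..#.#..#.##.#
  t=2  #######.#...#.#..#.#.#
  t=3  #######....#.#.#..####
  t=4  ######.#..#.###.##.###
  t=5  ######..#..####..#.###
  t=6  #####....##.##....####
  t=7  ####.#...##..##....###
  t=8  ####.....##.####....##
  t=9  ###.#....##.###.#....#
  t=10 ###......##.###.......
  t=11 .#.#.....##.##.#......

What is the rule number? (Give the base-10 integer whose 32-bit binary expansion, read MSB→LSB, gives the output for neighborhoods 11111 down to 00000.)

3785948740

  ##### -> #   bit 31 = 1  t=2,i=1
  ####. -> #   bit 30 = 1  t=0,i=19
  ###.# -> #   bit 29 = 1  t=2,i=6
  ###.. -> .   bit 28 = 0  t=0,i=9
  ##.## -> .   bit 27 = 0  t=0,i=6
  ##.#. -> .   bit 26 = 0  t=1,i=20
  ##..# -> .   bit 25 = 0  t=0,i=10
  ##... -> #   bit 24 = 1  t=0,i=21
  #.### -> #   bit 23 = 1  t=0,i=7
  #.##. -> .   bit 22 = 0  t=0,i=4
  #.#.# -> #   bit 21 = 1  t=1,i=1
  #.#.. -> .   bit 20 = 0  t=1,i=13
  #..## -> #   bit 19 = 1  t=0,i=11
  #..#. -> .   bit 18 = 0  t=1,i=10
  #...# -> .   bit 17 = 0  t=0,i=0
  #.... -> .   bit 16 = 0  t=3,i=8
  .#### -> #   bit 15 = 1  t=0,i=18
  .###. -> #   bit 14 = 1  t=0,i=8
  .##.# -> #   bit 13 = 1  t=0,i=5
  .##.. -> #   bit 12 = 1  t=1,i=8
  .#.## -> #   bit 11 = 1  t=0,i=3
  .#.#. -> #   bit 10 = 1  t=1,i=0
  .#..# -> #   bit 9 = 1  t=1,i=14
  .#... -> .   bit 8 = 0  t=2,i=9
  ..### -> .   bit 7 = 0  t=0,i=12
  ..##. -> #   bit 6 = 1  t=6,i=9
  ..#.# -> .   bit 5 = 0  t=0,i=2
  ..#.. -> .   bit 4 = 0  t=5,i=8
  ...## -> .   bit 3 = 0  t=6,i=8
  ...#. -> #   bit 2 = 1  t=0,i=1
  ....# -> .   bit 1 = 0  t=3,i=9
  ..... -> .   bit 0 = 0  t=8,i=6
  bits 11100001101010001111111001000100 = 3785948740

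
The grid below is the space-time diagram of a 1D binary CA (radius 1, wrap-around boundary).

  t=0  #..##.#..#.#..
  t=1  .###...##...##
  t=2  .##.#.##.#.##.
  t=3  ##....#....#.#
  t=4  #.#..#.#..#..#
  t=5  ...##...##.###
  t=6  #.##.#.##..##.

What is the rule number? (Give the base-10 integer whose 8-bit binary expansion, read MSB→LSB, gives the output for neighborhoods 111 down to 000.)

  ###|#  b7=1 t=1,i=2
  ##.|.  b6=0 t=0,i=4
  #.#|.  b5=0 t=0,i=5
  #..|#  b4=1 t=0,i=1
  .##|#  b3=1 t=0,i=3
  .#.|.  b2=0 t=0,i=0
  ..#|#  b1=1 t=0,i=2
  ...|.  b0=0 t=1,i=5
  bits 10011010 = 154

154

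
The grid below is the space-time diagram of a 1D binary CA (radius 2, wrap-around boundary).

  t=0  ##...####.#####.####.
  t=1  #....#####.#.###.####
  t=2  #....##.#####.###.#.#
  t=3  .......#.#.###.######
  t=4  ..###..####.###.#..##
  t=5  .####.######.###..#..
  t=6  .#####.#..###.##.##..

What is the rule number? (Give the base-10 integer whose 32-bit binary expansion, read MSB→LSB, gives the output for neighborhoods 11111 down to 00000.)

  #####|.  b31=0 t=0,i=12
  ####.|#  b30=1 t=0,i=7
  ###.#|#  b29=1 t=0,i=8
  ###..|#  b28=1 t=1,i=0
  ##.##|#  b27=1 t=0,i=9
  ##.#.|#  b26=1 t=1,i=10
  ##..#|.  b25=0 t=4,i=0
  ##...|.  b24=0 t=0,i=2
  #.###|.  b23=0 t=0,i=10
  #.##.|#  b22=1 t=0,i=0
  #.#.#|#  b21=1 t=1,i=11
  #.#..|.  b20=0 t=4,i=16
  #..##|#  b19=1 t=4,i=1
  #..#.|#  b18=1 t=5,i=17
  #...#|.  b17=0 t=0,i=3
  #....|.  b16=0 t=1,i=2
  .####|#  b15=1 t=0,i=6
  .###.|#  b14=1 t=1,i=14
  .##.#|.  b13=0 t=2,i=6
  .##..|.  b12=0 t=0,i=1
  .#.##|#  b11=1 t=1,i=12
  .#.#.|#  b10=1 t=3,i=8
  .#..#|.  b9=0 t=4,i=17
  .#...|.  b8=0 t=5,i=19
  ..###|#  b7=1 t=0,i=5
  ..##.|.  b6=0 t=2,i=5
  ..#.#|#  b5=1 t=3,i=7
  ..#..|#  b4=1 t=5,i=18
  ...##|.  b3=0 t=0,i=4
  ...#.|.  b2=0 t=3,i=6
  ....#|.  b1=0 t=1,i=3
  .....|#  b0=1 t=3,i=2
  bits 01111100011011001100110010110001 = 2087505073

2087505073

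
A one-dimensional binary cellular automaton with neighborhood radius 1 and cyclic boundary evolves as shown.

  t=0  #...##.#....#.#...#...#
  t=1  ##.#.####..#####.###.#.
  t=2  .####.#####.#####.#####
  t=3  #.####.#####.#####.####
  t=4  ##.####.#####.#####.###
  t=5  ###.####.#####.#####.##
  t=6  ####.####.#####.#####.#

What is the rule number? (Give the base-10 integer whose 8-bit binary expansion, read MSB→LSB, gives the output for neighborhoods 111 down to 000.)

246

  [7] ### => #  t=1,i=6
  [6] ##. => #  t=0,i=0
  [5] #.# => #  t=0,i=6
  [4] #.. => #  t=0,i=1
  [3] .## => .  t=0,i=4
  [2] .#. => #  t=0,i=7
  [1] ..# => #  t=0,i=3
  [0] ... => .  t=0,i=2
  bits 11110110 = 246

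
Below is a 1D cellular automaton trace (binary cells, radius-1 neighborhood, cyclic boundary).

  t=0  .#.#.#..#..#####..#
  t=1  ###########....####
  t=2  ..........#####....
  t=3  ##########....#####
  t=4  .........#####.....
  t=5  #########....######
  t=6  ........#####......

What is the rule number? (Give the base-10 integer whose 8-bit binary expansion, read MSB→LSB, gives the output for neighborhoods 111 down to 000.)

119

  [7] ### => .  t=0,i=12
  [6] ##. => #  t=0,i=15
  [5] #.# => #  t=0,i=0
  [4] #.. => #  t=0,i=6
  [3] .## => .  t=0,i=11
  [2] .#. => #  t=0,i=1
  [1] ..# => #  t=0,i=7
  [0] ... => #  t=1,i=12
  bits 01110111 = 119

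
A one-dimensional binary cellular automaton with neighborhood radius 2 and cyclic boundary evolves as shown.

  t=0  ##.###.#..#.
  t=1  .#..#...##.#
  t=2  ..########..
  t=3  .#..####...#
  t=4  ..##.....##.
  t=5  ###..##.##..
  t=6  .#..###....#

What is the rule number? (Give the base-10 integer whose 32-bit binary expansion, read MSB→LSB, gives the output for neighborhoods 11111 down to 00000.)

  nb #####: next=#  (t=2,i=4, bit31=1)
  nb ####.: next=.  (t=2,i=8, bit30=0)
  nb ###.#: next=.  (t=0,i=5, bit29=0)
  nb ###..: next=.  (t=2,i=9, bit28=0)
  nb ##.##: next=.  (t=0,i=2, bit27=0)
  nb ##.#.: next=.  (t=0,i=6, bit26=0)
  nb ##..#: next=.  (t=5,i=3, bit25=0)
  nb ##...: next=.  (t=2,i=10, bit24=0)
  nb #.###: next=.  (t=0,i=3, bit23=0)
  nb #.##.: next=.  (t=0,i=0, bit22=0)
  nb #.#.#: next=.  (t=1,i=11, bit21=0)
  nb #.#..: next=.  (t=0,i=7, bit20=0)
  nb #..##: next=#  (t=3,i=3, bit19=1)
  nb #..#.: next=#  (t=0,i=9, bit18=1)
  nb #...#: next=#  (t=1,i=6, bit17=1)
  nb #....: next=#  (t=2,i=11, bit16=1)
  nb .####: next=.  (t=2,i=3, bit15=0)
  nb .###.: next=#  (t=0,i=4, bit14=1)
  nb .##.#: next=#  (t=0,i=1, bit13=1)
  nb .##..: next=.  (t=4,i=3, bit12=0)
  nb .#.##: next=#  (t=0,i=11, bit11=1)
  nb .#.#.: next=.  (t=1,i=0, bit10=0)
  nb .#..#: next=#  (t=0,i=8, bit9=1)
  nb .#...: next=#  (t=1,i=5, bit8=1)
  nb ..###: next=.  (t=2,i=2, bit7=0)
  nb ..##.: next=#  (t=1,i=8, bit6=1)
  nb ..#.#: next=.  (t=0,i=10, bit5=0)
  nb ..#..: next=#  (t=1,i=4, bit4=1)
  nb ...##: next=#  (t=1,i=7, bit3=1)
  nb ...#.: next=#  (t=3,i=10, bit2=1)
  nb ....#: next=.  (t=2,i=0, bit1=0)
  nb .....: next=#  (t=4,i=6, bit0=1)
  bits 10000000000011110110101101011101 = 2148494173

2148494173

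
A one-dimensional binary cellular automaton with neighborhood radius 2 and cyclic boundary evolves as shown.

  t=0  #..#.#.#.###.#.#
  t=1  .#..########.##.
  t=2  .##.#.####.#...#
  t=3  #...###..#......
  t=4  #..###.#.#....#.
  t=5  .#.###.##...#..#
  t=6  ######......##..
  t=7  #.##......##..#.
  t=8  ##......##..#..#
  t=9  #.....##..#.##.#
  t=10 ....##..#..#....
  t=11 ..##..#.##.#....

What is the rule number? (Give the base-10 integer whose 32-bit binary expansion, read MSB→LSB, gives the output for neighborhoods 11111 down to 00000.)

2728414874

  [31] ##### => #  t=1,i=6
  [30] ####. => .  t=1,i=10
  [29] ###.# => #  t=0,i=11
  [28] ###.. => .  t=3,i=6
  [27] ##.## => .  t=1,i=12
  [26] ##.#. => .  t=0,i=12
  [25] ##..# => #  t=0,i=1
  [24] ##... => .  t=5,i=9
  [23] #.### => #  t=0,i=9
  [22] #.##. => .  t=0,i=15
  [21] #.#.# => #  t=0,i=5
  [20] #.#.. => .  t=2,i=11
  [19] #..## => .  t=1,i=3
  [18] #..#. => .  t=0,i=2
  [17] #...# => .  t=2,i=13
  [16] #.... => .  t=3,i=11
  [15] .#### => .  t=1,i=5
  [14] .###. => #  t=0,i=10
  [13] .##.# => .  t=2,i=2
  [12] .##.. => .  t=0,i=0
  [11] .#.## => #  t=0,i=8
  [10] .#.#. => #  t=0,i=4
  [9] .#..# => #  t=1,i=2
  [8] .#... => .  t=2,i=12
  [7] ..### => #  t=1,i=4
  [6] ..##. => .  t=6,i=12
  [5] ..#.# => .  t=0,i=3
  [4] ..#.. => #  t=1,i=1
  [3] ...## => #  t=3,i=3
  [2] ...#. => .  t=2,i=14
  [1] ....# => #  t=3,i=14
  [0] ..... => .  t=3,i=12
  bits 10100010101000000100111010011010 = 2728414874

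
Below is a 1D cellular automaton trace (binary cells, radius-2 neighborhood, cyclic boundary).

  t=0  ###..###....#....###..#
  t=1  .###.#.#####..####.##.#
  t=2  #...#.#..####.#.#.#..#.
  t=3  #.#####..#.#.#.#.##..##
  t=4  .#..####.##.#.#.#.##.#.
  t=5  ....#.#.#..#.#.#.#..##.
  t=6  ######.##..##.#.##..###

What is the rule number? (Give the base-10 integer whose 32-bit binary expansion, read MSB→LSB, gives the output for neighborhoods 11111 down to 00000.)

3742571759

  nb #####: next=#  (t=1,i=9, bit31=1)
  nb ####.: next=#  (t=0,i=1, bit30=1)
  nb ###.#: next=.  (t=1,i=3, bit29=0)
  nb ###..: next=#  (t=0,i=2, bit28=1)
  nb ##.##: next=#  (t=1,i=18, bit27=1)
  nb ##.#.: next=#  (t=1,i=4, bit26=1)
  nb ##..#: next=#  (t=0,i=3, bit25=1)
  nb ##...: next=#  (t=0,i=8, bit24=1)
  nb #.###: next=.  (t=1,i=1, bit23=0)
  nb #.##.: next=.  (t=1,i=19, bit22=0)
  nb #.#.#: next=.  (t=1,i=5, bit21=0)
  nb #.#..: next=#  (t=2,i=0, bit20=1)
  nb #..##: next=.  (t=0,i=4, bit19=0)
  nb #..#.: next=.  (t=2,i=20, bit18=0)
  nb #...#: next=#  (t=2,i=2, bit17=1)
  nb #....: next=#  (t=0,i=9, bit16=1)
  nb .####: next=.  (t=0,i=0, bit15=0)
  nb .###.: next=.  (t=0,i=6, bit14=0)
  nb .##.#: next=.  (t=1,i=20, bit13=0)
  nb .##..: next=#  (t=3,i=18, bit12=1)
  nb .#.##: next=#  (t=1,i=0, bit11=1)
  nb .#.#.: next=#  (t=2,i=5, bit10=1)
  nb .#..#: next=.  (t=2,i=7, bit9=0)
  nb .#...: next=.  (t=0,i=13, bit8=0)
  nb ..###: next=#  (t=0,i=5, bit7=1)
  nb ..##.: next=#  (t=5,i=20, bit6=1)
  nb ..#.#: next=#  (t=2,i=4, bit5=1)
  nb ..#..: next=.  (t=0,i=12, bit4=0)
  nb ...##: next=#  (t=0,i=16, bit3=1)
  nb ...#.: next=#  (t=0,i=11, bit2=1)
  nb ....#: next=#  (t=0,i=10, bit1=1)
  nb .....: next=#  (t=5,i=1, bit0=1)
  bits 11011111000100110001110011101111 = 3742571759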